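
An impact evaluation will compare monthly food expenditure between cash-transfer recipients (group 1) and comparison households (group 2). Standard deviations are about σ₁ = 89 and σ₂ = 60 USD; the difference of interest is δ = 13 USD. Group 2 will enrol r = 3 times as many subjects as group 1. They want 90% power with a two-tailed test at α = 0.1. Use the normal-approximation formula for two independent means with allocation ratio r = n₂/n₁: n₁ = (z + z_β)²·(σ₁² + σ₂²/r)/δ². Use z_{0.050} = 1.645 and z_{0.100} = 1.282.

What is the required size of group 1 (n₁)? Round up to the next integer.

n₁ = (z_{α/2} + z_β)² · (σ₁² + σ₂²/r) / δ²
   = (1.645 + 1.282)² · (89² + 60²/3) / 13²
   = 8.5673 · (7921 + 1200) / 169
   = 8.5673 · 9121 / 169
   = 462.38
Round up → n₁ = 463; n₂ = r·n₁ = 3 × 463 = 1389.

n₁ = 463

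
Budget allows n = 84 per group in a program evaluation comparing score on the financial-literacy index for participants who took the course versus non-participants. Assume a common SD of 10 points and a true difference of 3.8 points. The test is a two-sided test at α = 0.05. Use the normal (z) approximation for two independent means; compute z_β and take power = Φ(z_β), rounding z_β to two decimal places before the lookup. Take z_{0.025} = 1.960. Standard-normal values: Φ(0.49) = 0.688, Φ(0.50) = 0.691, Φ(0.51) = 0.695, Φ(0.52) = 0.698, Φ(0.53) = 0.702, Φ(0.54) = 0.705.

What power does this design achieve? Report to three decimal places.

Power ≈ 0.691

z_β = δ·√(n/(σ₁²+σ₂²)) − z_{α/2}
    = 3.8 · √(84/200) − 1.960
    = 3.8 · 0.64807 − 1.960
    = 2.4627 − 1.960 = 0.5027 → 0.50
Power = Φ(0.50) = 0.691.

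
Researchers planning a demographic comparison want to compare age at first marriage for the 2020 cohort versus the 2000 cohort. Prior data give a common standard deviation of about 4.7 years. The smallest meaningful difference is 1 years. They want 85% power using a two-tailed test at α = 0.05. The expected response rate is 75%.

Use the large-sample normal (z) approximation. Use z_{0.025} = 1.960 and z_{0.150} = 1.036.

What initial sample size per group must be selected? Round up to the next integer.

n = 529 per group

n = (z_{α/2} + z_β)² · (σ₁² + σ₂²) / δ²
  = (1.960 + 1.036)² · (2·4.7² = 44.18) / 1²
  = 8.9760 · 44.18 / 1
  = 396.56
Adjust for 75% response: 396.56 / 0.75 = 528.75.
Round up → n = 529 per group.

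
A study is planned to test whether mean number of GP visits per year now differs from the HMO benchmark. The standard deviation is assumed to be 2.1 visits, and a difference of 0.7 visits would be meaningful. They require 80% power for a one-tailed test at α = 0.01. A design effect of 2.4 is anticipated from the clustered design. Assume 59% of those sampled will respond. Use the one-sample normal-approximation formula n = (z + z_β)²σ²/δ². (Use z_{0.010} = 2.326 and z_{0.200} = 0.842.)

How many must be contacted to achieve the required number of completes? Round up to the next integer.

n = (z_α + z_β)² · σ² / δ²
  = (2.326 + 0.842)² · 2.1² / 0.7²
  = 10.0362 · 4.41 / 0.49
  = 90.33
Design effect: 2.4 × 90.33 = 216.78.
Adjust for 59% response: 216.78 / 0.59 = 367.43.
Round up → n = 368.

n = 368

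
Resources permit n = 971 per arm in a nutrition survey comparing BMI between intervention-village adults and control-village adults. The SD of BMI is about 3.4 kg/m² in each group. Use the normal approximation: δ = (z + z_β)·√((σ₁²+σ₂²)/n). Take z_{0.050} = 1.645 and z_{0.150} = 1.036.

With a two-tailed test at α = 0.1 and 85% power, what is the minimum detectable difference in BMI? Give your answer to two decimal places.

δ = (z_{α/2} + z_β) · √((σ₁²+σ₂²)/n)
  = (1.645 + 1.036) · √(23.12/971)
  = 2.681 · √0.02381
  = 2.681 · 0.1543
  = 0.4137

Minimum detectable difference ≈ 0.41 kg/m²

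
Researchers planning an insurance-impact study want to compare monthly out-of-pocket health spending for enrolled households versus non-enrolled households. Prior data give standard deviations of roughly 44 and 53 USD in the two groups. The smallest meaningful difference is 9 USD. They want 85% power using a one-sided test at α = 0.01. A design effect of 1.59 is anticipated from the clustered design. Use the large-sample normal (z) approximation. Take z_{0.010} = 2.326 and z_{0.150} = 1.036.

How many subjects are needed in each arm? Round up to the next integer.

n = 1053 per group

n = (z_α + z_β)² · (σ₁² + σ₂²) / δ²
  = (2.326 + 1.036)² · (44² + 53² = 4745) / 9²
  = 11.3030 · 4745 / 81
  = 662.14
Design effect: 1.59 × 662.14 = 1052.79.
Round up → n = 1053 per group.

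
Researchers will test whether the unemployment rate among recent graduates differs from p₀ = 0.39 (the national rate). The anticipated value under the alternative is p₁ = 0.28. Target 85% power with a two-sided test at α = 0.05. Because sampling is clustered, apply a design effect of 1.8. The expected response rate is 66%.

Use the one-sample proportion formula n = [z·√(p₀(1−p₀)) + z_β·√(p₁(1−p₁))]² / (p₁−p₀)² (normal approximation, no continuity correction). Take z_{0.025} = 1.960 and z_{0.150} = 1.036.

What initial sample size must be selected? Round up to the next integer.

n = [z_{α/2}·√(p₀q₀) + z_β·√(p₁q₁)]² / (p₁ − p₀)²
  = [1.960·√(0.39·0.61) + 1.036·√(0.28·0.72)]² / (-0.11)²
  = [1.960·0.4877 + 1.036·0.4490]² / 0.0121
  = [1.4212]² / 0.0121
  = 166.92
Design effect: 1.8 × 166.92 = 300.45.
Adjust for 66% response: 300.45 / 0.66 = 455.22.
Round up → n = 456.

n = 456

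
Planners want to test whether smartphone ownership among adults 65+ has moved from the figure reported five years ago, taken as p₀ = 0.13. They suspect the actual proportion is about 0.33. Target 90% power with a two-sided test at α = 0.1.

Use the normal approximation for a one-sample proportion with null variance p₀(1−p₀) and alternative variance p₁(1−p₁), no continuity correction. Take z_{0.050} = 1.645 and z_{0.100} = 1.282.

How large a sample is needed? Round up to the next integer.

n = 34

n = [z_{α/2}·√(p₀q₀) + z_β·√(p₁q₁)]² / (p₁ − p₀)²
  = [1.645·√(0.13·0.87) + 1.282·√(0.33·0.67)]² / (0.20)²
  = [1.645·0.3363 + 1.282·0.4702]² / 0.0400
  = [1.1560]² / 0.0400
  = 33.41
Round up → n = 34.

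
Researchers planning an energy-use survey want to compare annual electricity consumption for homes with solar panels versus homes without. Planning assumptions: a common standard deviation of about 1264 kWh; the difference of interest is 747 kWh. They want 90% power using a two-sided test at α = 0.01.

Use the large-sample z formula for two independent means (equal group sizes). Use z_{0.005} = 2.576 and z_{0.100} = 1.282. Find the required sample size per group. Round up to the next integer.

n = (z_{α/2} + z_β)² · (σ₁² + σ₂²) / δ²
  = (2.576 + 1.282)² · (2·1264² = 3195392) / 747²
  = 14.8842 · 3195392 / 558009
  = 85.23
Round up → n = 86 per group.

n = 86 per group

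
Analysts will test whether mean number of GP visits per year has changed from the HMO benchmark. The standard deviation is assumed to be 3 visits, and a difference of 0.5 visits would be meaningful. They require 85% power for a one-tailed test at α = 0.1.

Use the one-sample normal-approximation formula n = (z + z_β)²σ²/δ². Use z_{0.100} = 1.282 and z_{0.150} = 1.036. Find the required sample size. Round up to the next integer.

n = (z_α + z_β)² · σ² / δ²
  = (1.282 + 1.036)² · 3² / 0.5²
  = 5.3731 · 9 / 0.25
  = 193.43
Round up → n = 194.

n = 194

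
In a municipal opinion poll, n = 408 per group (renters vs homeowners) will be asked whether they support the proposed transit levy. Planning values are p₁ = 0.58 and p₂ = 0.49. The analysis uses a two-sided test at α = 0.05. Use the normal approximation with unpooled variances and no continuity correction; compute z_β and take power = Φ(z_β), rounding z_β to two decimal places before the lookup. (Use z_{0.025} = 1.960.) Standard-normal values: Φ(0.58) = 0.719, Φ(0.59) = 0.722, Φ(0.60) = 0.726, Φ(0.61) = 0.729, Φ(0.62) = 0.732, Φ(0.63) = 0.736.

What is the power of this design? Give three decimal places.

Power ≈ 0.736

z_β = |p₁−p₂|·√(n/[p₁q₁+p₂q₂]) − z_{α/2}
    = 0.09 · √(408/0.4935) − 1.960
    = 0.09 · 28.7532 − 1.960
    = 2.5878 − 1.960 = 0.6278 → 0.63
Power = Φ(0.63) = 0.736.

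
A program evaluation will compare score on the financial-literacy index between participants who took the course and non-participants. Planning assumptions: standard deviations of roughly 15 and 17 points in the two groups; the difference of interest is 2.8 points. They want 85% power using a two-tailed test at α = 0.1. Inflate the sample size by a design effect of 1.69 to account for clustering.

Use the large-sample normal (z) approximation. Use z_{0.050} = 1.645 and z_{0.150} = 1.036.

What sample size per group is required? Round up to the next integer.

n = 797 per group

n = (z_{α/2} + z_β)² · (σ₁² + σ₂²) / δ²
  = (1.645 + 1.036)² · (15² + 17² = 514) / 2.8²
  = 7.1878 · 514 / 7.84
  = 471.24
Design effect: 1.69 × 471.24 = 796.39.
Round up → n = 797 per group.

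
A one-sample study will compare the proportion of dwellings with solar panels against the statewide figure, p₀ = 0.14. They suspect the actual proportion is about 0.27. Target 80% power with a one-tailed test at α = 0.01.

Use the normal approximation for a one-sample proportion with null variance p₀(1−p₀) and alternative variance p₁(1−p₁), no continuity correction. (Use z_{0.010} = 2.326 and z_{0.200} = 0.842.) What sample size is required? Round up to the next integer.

n = [z_α·√(p₀q₀) + z_β·√(p₁q₁)]² / (p₁ − p₀)²
  = [2.326·√(0.14·0.86) + 0.842·√(0.27·0.73)]² / (0.13)²
  = [2.326·0.3470 + 0.842·0.4440]² / 0.0169
  = [1.1809]² / 0.0169
  = 82.52
Round up → n = 83.

n = 83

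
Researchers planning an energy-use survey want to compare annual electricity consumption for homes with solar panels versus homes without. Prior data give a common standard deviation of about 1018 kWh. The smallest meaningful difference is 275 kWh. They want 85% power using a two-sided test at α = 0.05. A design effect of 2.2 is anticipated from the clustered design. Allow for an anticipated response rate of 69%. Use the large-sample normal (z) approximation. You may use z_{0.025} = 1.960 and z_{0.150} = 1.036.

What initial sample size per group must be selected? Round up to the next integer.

n = 785 per group

n = (z_{α/2} + z_β)² · (σ₁² + σ₂²) / δ²
  = (1.960 + 1.036)² · (2·1018² = 2072648) / 275²
  = 8.9760 · 2072648 / 75625
  = 246.00
Design effect: 2.2 × 246.00 = 541.21.
Adjust for 69% response: 541.21 / 0.69 = 784.36.
Round up → n = 785 per group.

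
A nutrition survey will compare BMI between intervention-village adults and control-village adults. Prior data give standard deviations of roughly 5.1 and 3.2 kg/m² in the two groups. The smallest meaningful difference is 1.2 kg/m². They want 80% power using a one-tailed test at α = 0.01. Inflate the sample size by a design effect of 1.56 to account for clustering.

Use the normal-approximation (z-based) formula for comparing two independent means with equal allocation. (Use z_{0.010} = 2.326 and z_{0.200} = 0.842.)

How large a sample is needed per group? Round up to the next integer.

n = (z_α + z_β)² · (σ₁² + σ₂²) / δ²
  = (2.326 + 0.842)² · (5.1² + 3.2² = 36.25) / 1.2²
  = 10.0362 · 36.25 / 1.44
  = 252.65
Design effect: 1.56 × 252.65 = 394.13.
Round up → n = 395 per group.

n = 395 per group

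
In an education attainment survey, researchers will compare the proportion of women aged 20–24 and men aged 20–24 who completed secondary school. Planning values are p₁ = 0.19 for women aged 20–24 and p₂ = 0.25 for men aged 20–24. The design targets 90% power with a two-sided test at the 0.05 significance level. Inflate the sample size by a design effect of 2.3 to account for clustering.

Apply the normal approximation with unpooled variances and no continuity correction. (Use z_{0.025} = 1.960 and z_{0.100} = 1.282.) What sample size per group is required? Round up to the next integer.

n = (z_{α/2} + z_β)² · [p₁(1−p₁) + p₂(1−p₂)] / (p₁ − p₂)²
  = (1.960 + 1.282)² · (0.19·0.81 + 0.25·0.75) / (-0.06)²
  = (3.242)² · (0.1539 + 0.1875) / 0.0036
  = 10.5106 · 0.3414 / 0.0036
  = 996.75
Design effect: 2.3 × 996.75 = 2292.53.
Round up → n = 2293 per group.

n = 2293 per group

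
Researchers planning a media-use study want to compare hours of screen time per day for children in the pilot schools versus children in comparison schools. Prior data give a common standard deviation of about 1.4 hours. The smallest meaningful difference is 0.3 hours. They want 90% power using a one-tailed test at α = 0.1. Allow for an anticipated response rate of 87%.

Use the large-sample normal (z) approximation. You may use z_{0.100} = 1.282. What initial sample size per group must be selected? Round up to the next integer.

n = (z_α + z_β)² · (σ₁² + σ₂²) / δ²
  = (1.282 + 1.282)² · (2·1.4² = 3.92) / 0.3²
  = 6.5741 · 3.92 / 0.09
  = 286.34
Adjust for 87% response: 286.34 / 0.87 = 329.12.
Round up → n = 330 per group.

n = 330 per group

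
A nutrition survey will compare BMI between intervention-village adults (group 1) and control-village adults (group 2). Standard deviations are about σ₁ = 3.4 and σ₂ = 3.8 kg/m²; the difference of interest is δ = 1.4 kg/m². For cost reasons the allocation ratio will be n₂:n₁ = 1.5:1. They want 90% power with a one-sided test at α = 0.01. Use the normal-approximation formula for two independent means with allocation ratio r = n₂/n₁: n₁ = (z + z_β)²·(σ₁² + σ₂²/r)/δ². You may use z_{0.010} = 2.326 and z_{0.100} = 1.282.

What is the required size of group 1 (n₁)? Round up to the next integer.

n₁ = (z_α + z_β)² · (σ₁² + σ₂²/r) / δ²
   = (2.326 + 1.282)² · (3.4² + 3.8²/1.5) / 1.4²
   = 13.0177 · (11.56 + 9.6267) / 1.96
   = 13.0177 · 21.1867 / 1.96
   = 140.71
Round up → n₁ = 141; n₂ = r·n₁ = 1.5 × 141 = 212.

n₁ = 141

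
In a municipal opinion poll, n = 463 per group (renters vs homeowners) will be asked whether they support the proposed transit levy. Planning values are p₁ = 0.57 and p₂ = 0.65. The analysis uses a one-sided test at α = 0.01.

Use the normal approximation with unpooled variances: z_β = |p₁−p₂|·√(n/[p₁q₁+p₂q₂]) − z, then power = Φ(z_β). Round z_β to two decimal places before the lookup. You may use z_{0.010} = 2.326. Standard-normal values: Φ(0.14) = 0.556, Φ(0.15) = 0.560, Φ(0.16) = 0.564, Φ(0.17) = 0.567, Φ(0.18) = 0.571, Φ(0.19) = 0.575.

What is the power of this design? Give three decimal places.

Power ≈ 0.571

z_β = |p₁−p₂|·√(n/[p₁q₁+p₂q₂]) − z_α
    = 0.08 · √(463/0.4726) − 2.326
    = 0.08 · 31.2999 − 2.326
    = 2.5040 − 2.326 = 0.1780 → 0.18
Power = Φ(0.18) = 0.571.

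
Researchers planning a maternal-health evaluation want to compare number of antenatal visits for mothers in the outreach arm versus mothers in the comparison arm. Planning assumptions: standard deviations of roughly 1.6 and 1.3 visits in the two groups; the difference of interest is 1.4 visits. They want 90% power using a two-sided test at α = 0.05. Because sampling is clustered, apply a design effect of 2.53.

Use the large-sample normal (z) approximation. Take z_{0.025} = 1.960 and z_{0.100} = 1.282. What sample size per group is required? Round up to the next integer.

n = (z_{α/2} + z_β)² · (σ₁² + σ₂²) / δ²
  = (1.960 + 1.282)² · (1.6² + 1.3² = 4.25) / 1.4²
  = 10.5106 · 4.25 / 1.96
  = 22.79
Design effect: 2.53 × 22.79 = 57.66.
Round up → n = 58 per group.

n = 58 per group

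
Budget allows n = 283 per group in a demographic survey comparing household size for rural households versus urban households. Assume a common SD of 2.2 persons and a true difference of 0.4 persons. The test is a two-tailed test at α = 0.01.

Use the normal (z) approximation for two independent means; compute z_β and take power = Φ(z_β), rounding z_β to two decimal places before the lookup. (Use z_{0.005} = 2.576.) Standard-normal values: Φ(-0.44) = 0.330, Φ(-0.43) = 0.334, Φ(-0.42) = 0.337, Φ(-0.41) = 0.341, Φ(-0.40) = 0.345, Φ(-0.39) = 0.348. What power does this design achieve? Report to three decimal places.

z_β = δ·√(n/(σ₁²+σ₂²)) − z_{α/2}
    = 0.4 · √(283/9.68) − 2.576
    = 0.4 · 5.40699 − 2.576
    = 2.1628 − 2.576 = -0.4132 → -0.41
Power = Φ(-0.41) = 0.341.

Power ≈ 0.341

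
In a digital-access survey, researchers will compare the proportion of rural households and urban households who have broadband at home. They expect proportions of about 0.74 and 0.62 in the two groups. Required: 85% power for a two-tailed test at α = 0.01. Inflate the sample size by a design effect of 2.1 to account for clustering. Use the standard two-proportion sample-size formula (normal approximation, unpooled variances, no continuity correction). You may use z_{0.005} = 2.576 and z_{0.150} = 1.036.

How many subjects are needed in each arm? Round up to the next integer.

n = (z_{α/2} + z_β)² · [p₁(1−p₁) + p₂(1−p₂)] / (p₁ − p₂)²
  = (2.576 + 1.036)² · (0.74·0.26 + 0.62·0.38) / (0.12)²
  = (3.612)² · (0.1924 + 0.2356) / 0.0144
  = 13.0465 · 0.4280 / 0.0144
  = 387.77
Design effect: 2.1 × 387.77 = 814.32.
Round up → n = 815 per group.

n = 815 per group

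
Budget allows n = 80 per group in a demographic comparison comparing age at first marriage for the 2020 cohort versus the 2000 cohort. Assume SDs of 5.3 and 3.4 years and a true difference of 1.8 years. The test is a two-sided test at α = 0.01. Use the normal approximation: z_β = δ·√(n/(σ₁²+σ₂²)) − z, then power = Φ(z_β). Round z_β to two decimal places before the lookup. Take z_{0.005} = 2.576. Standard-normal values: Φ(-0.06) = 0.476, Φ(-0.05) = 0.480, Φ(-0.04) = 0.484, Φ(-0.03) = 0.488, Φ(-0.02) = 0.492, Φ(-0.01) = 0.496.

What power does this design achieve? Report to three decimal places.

z_β = δ·√(n/(σ₁²+σ₂²)) − z_{α/2}
    = 1.8 · √(80/39.65) − 2.576
    = 1.8 · 1.42044 − 2.576
    = 2.5568 − 2.576 = -0.0192 → -0.02
Power = Φ(-0.02) = 0.492.

Power ≈ 0.492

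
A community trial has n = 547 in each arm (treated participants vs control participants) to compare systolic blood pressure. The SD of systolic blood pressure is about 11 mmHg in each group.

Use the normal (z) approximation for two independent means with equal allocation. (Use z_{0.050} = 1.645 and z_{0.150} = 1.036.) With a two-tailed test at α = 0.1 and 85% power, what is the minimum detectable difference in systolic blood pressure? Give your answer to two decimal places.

Minimum detectable difference ≈ 1.78 mmHg

δ = (z_{α/2} + z_β) · √((σ₁²+σ₂²)/n)
  = (1.645 + 1.036) · √(242/547)
  = 2.681 · √0.44241
  = 2.681 · 0.6651
  = 1.7832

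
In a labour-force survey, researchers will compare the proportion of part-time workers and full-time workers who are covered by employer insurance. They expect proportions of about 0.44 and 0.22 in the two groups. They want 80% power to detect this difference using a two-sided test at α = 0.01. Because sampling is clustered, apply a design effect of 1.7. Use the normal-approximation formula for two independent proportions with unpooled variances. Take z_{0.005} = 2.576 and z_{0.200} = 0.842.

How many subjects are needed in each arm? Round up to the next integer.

n = (z_{α/2} + z_β)² · [p₁(1−p₁) + p₂(1−p₂)] / (p₁ − p₂)²
  = (2.576 + 0.842)² · (0.44·0.56 + 0.22·0.78) / (0.22)²
  = (3.418)² · (0.2464 + 0.1716) / 0.0484
  = 11.6827 · 0.4180 / 0.0484
  = 100.90
Design effect: 1.7 × 100.90 = 171.52.
Round up → n = 172 per group.

n = 172 per group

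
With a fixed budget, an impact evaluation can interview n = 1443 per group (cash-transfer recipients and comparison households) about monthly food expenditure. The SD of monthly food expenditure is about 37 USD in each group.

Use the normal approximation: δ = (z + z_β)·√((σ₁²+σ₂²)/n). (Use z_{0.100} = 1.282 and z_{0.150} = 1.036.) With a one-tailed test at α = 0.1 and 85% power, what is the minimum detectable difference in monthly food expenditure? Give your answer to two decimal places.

δ = (z_α + z_β) · √((σ₁²+σ₂²)/n)
  = (1.282 + 1.036) · √(2738/1443)
  = 2.318 · √1.8974
  = 2.318 · 1.3775
  = 3.1930

Minimum detectable difference ≈ 3.19 USD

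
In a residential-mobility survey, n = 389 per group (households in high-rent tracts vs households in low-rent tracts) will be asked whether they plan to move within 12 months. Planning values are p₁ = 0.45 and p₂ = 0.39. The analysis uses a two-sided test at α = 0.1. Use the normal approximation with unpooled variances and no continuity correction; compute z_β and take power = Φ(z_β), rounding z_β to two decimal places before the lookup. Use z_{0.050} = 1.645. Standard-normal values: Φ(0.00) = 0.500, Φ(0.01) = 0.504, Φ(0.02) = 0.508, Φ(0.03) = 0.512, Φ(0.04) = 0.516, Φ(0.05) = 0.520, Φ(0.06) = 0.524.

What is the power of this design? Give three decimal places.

Power ≈ 0.520

z_β = |p₁−p₂|·√(n/[p₁q₁+p₂q₂]) − z_{α/2}
    = 0.06 · √(389/0.4854) − 1.645
    = 0.06 · 28.3090 − 1.645
    = 1.6985 − 1.645 = 0.0535 → 0.05
Power = Φ(0.05) = 0.520.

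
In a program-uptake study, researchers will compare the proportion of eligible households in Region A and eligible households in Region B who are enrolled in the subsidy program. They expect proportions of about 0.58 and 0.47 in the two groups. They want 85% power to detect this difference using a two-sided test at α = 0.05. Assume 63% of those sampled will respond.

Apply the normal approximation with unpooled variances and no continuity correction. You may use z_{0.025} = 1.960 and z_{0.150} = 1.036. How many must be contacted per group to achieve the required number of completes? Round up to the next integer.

n = (z_{α/2} + z_β)² · [p₁(1−p₁) + p₂(1−p₂)] / (p₁ − p₂)²
  = (1.960 + 1.036)² · (0.58·0.42 + 0.47·0.53) / (0.11)²
  = (2.996)² · (0.2436 + 0.2491) / 0.0121
  = 8.9760 · 0.4927 / 0.0121
  = 365.49
Adjust for 63% response: 365.49 / 0.63 = 580.15.
Round up → n = 581 per group.

n = 581 per group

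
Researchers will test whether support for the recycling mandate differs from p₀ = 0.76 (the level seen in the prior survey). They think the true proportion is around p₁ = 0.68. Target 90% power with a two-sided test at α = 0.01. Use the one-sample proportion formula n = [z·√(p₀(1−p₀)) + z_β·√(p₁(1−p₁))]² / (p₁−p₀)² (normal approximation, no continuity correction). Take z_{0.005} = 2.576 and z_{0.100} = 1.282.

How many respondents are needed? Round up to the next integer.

n = 451

n = [z_{α/2}·√(p₀q₀) + z_β·√(p₁q₁)]² / (p₁ − p₀)²
  = [2.576·√(0.76·0.24) + 1.282·√(0.68·0.32)]² / (-0.08)²
  = [2.576·0.4271 + 1.282·0.4665]² / 0.0064
  = [1.6982]² / 0.0064
  = 450.60
Round up → n = 451.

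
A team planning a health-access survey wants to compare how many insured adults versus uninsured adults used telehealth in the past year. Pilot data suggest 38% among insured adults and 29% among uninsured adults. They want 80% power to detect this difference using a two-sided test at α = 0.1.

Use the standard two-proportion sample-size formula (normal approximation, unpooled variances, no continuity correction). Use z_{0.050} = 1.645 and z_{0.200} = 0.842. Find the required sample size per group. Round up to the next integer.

n = (z_{α/2} + z_β)² · [p₁(1−p₁) + p₂(1−p₂)] / (p₁ − p₂)²
  = (1.645 + 0.842)² · (0.38·0.62 + 0.29·0.71) / (0.09)²
  = (2.487)² · (0.2356 + 0.2059) / 0.0081
  = 6.1852 · 0.4415 / 0.0081
  = 337.13
Round up → n = 338 per group.

n = 338 per group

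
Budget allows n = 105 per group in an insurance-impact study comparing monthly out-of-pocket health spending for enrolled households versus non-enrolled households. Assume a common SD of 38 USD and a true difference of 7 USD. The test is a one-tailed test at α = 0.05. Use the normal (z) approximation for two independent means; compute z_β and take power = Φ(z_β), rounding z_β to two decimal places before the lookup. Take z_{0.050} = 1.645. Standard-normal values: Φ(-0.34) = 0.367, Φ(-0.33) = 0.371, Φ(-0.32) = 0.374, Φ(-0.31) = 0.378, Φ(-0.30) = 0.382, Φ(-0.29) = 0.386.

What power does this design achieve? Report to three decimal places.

z_β = δ·√(n/(σ₁²+σ₂²)) − z_α
    = 7 · √(105/2888) − 1.645
    = 7 · 0.19068 − 1.645
    = 1.3347 − 1.645 = -0.3103 → -0.31
Power = Φ(-0.31) = 0.378.

Power ≈ 0.378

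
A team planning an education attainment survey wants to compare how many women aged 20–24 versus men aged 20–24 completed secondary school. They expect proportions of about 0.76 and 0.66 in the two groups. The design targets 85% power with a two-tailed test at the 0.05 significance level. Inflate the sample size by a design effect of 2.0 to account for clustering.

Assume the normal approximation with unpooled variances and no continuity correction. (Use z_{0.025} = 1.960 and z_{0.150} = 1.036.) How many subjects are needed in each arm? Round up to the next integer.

n = (z_{α/2} + z_β)² · [p₁(1−p₁) + p₂(1−p₂)] / (p₁ − p₂)²
  = (1.960 + 1.036)² · (0.76·0.24 + 0.66·0.34) / (0.10)²
  = (2.996)² · (0.1824 + 0.2244) / 0.0100
  = 8.9760 · 0.4068 / 0.0100
  = 365.14
Design effect: 2.0 × 365.14 = 730.29.
Round up → n = 731 per group.

n = 731 per group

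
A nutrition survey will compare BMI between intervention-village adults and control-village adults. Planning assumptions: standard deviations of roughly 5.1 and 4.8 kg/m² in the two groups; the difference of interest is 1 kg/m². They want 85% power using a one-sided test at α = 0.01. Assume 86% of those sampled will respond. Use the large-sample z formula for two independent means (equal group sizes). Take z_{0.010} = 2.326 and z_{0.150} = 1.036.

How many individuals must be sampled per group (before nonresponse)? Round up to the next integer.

n = (z_α + z_β)² · (σ₁² + σ₂²) / δ²
  = (2.326 + 1.036)² · (5.1² + 4.8² = 49.05) / 1²
  = 11.3030 · 49.05 / 1
  = 554.41
Adjust for 86% response: 554.41 / 0.86 = 644.67.
Round up → n = 645 per group.

n = 645 per group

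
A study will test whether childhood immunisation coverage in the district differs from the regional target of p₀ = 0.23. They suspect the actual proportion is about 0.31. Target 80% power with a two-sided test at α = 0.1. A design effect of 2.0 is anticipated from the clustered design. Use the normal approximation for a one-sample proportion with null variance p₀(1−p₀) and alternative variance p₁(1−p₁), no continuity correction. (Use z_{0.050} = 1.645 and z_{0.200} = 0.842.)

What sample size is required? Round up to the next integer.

n = [z_{α/2}·√(p₀q₀) + z_β·√(p₁q₁)]² / (p₁ − p₀)²
  = [1.645·√(0.23·0.77) + 0.842·√(0.31·0.69)]² / (0.08)²
  = [1.645·0.4208 + 0.842·0.4625]² / 0.0064
  = [1.0817]² / 0.0064
  = 182.82
Design effect: 2.0 × 182.82 = 365.64.
Round up → n = 366.

n = 366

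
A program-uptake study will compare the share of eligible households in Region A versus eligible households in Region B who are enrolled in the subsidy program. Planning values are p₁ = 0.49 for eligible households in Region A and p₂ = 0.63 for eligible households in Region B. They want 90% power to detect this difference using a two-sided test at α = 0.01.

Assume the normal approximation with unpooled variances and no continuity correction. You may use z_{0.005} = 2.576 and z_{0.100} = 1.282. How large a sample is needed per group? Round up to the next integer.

n = 367 per group

n = (z_{α/2} + z_β)² · [p₁(1−p₁) + p₂(1−p₂)] / (p₁ − p₂)²
  = (2.576 + 1.282)² · (0.49·0.51 + 0.63·0.37) / (-0.14)²
  = (3.858)² · (0.2499 + 0.2331) / 0.0196
  = 14.8842 · 0.4830 / 0.0196
  = 366.79
Round up → n = 367 per group.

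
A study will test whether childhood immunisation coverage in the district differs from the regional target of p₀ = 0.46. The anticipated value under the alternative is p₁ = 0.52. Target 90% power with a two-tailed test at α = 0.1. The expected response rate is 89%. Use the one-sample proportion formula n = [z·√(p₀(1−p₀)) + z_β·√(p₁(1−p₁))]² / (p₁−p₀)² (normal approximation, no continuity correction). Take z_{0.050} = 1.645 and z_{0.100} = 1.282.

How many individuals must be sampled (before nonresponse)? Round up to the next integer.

n = [z_{α/2}·√(p₀q₀) + z_β·√(p₁q₁)]² / (p₁ − p₀)²
  = [1.645·√(0.46·0.54) + 1.282·√(0.52·0.48)]² / (0.06)²
  = [1.645·0.4984 + 1.282·0.4996]² / 0.0036
  = [1.4604]² / 0.0036
  = 592.40
Adjust for 89% response: 592.40 / 0.89 = 665.61.
Round up → n = 666.

n = 666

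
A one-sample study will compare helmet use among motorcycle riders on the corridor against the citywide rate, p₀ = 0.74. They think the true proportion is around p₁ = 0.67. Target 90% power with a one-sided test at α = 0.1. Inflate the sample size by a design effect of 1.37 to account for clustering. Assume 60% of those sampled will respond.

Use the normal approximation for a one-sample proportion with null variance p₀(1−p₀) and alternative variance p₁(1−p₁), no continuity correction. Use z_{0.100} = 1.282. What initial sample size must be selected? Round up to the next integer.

n = [z_α·√(p₀q₀) + z_β·√(p₁q₁)]² / (p₁ − p₀)²
  = [1.282·√(0.74·0.26) + 1.282·√(0.67·0.33)]² / (-0.07)²
  = [1.282·0.4386 + 1.282·0.4702]² / 0.0049
  = [1.1651]² / 0.0049
  = 277.05
Design effect: 1.37 × 277.05 = 379.56.
Adjust for 60% response: 379.56 / 0.60 = 632.60.
Round up → n = 633.

n = 633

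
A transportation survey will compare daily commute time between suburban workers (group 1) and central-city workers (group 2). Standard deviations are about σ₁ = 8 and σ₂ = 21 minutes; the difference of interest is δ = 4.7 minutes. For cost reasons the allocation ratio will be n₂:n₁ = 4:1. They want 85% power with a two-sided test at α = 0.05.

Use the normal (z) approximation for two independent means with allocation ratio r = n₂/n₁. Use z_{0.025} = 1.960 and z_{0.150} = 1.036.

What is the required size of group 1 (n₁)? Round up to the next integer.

n₁ = (z_{α/2} + z_β)² · (σ₁² + σ₂²/r) / δ²
   = (1.960 + 1.036)² · (8² + 21²/4) / 4.7²
   = 8.9760 · (64 + 110.25) / 22.09
   = 8.9760 · 174.25 / 22.09
   = 70.80
Round up → n₁ = 71; n₂ = r·n₁ = 4 × 71 = 284.

n₁ = 71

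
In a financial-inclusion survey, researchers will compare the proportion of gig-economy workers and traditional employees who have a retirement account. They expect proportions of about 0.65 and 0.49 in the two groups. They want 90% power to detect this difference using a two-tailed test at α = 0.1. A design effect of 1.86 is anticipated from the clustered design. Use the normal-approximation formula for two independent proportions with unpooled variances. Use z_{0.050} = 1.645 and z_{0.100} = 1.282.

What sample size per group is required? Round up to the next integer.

n = 298 per group

n = (z_{α/2} + z_β)² · [p₁(1−p₁) + p₂(1−p₂)] / (p₁ − p₂)²
  = (1.645 + 1.282)² · (0.65·0.35 + 0.49·0.51) / (0.16)²
  = (2.927)² · (0.2275 + 0.2499) / 0.0256
  = 8.5673 · 0.4774 / 0.0256
  = 159.77
Design effect: 1.86 × 159.77 = 297.17.
Round up → n = 298 per group.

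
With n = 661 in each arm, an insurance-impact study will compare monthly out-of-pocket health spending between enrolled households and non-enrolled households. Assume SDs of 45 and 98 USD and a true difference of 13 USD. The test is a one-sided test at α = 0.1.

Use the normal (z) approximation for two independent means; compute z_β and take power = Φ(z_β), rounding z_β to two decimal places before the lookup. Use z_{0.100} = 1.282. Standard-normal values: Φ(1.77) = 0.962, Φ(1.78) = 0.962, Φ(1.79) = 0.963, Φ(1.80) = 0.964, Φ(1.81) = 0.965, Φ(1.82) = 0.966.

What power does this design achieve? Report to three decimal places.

z_β = δ·√(n/(σ₁²+σ₂²)) − z_α
    = 13 · √(661/11629) − 1.282
    = 13 · 0.23841 − 1.282
    = 3.0994 − 1.282 = 1.8174 → 1.82
Power = Φ(1.82) = 0.966.

Power ≈ 0.966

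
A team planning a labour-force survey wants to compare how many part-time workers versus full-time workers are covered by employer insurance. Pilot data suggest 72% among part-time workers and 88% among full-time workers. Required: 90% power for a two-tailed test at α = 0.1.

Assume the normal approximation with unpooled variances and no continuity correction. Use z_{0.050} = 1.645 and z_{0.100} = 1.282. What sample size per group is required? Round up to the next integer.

n = (z_{α/2} + z_β)² · [p₁(1−p₁) + p₂(1−p₂)] / (p₁ − p₂)²
  = (1.645 + 1.282)² · (0.72·0.28 + 0.88·0.12) / (-0.16)²
  = (2.927)² · (0.2016 + 0.1056) / 0.0256
  = 8.5673 · 0.3072 / 0.0256
  = 102.81
Round up → n = 103 per group.

n = 103 per group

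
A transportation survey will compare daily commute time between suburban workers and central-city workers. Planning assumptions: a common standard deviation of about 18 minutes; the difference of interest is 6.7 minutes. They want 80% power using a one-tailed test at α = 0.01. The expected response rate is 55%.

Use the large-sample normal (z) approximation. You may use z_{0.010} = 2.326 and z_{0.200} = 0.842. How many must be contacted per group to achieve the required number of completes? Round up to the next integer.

n = 264 per group

n = (z_α + z_β)² · (σ₁² + σ₂²) / δ²
  = (2.326 + 0.842)² · (2·18² = 648) / 6.7²
  = 10.0362 · 648 / 44.89
  = 144.88
Adjust for 55% response: 144.88 / 0.55 = 263.41.
Round up → n = 264 per group.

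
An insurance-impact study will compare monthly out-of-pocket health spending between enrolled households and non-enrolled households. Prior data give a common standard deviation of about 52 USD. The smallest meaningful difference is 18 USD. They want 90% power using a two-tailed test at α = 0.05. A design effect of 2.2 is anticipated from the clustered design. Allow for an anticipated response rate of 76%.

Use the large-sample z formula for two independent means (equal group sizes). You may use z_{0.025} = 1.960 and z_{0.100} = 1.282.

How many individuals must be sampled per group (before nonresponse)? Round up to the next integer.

n = 508 per group

n = (z_{α/2} + z_β)² · (σ₁² + σ₂²) / δ²
  = (1.960 + 1.282)² · (2·52² = 5408) / 18²
  = 10.5106 · 5408 / 324
  = 175.44
Design effect: 2.2 × 175.44 = 385.96.
Adjust for 76% response: 385.96 / 0.76 = 507.84.
Round up → n = 508 per group.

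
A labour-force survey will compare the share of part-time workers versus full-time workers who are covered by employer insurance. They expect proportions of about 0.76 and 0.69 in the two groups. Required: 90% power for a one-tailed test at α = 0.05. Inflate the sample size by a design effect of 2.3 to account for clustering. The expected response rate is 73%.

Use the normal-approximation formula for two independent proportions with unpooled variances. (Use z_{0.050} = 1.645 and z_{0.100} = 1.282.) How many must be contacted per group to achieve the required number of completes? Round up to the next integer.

n = (z_α + z_β)² · [p₁(1−p₁) + p₂(1−p₂)] / (p₁ − p₂)²
  = (1.645 + 1.282)² · (0.76·0.24 + 0.69·0.31) / (0.07)²
  = (2.927)² · (0.1824 + 0.2139) / 0.0049
  = 8.5673 · 0.3963 / 0.0049
  = 692.90
Design effect: 2.3 × 692.90 = 1593.68.
Adjust for 73% response: 1593.68 / 0.73 = 2183.12.
Round up → n = 2184 per group.

n = 2184 per group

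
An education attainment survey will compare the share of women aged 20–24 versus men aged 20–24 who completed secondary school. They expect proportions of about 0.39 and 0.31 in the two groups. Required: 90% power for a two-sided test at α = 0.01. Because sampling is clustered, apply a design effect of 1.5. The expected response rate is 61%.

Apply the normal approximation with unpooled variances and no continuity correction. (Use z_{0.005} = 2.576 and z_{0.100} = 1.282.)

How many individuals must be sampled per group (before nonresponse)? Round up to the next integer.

n = (z_{α/2} + z_β)² · [p₁(1−p₁) + p₂(1−p₂)] / (p₁ − p₂)²
  = (2.576 + 1.282)² · (0.39·0.61 + 0.31·0.69) / (0.08)²
  = (3.858)² · (0.2379 + 0.2139) / 0.0064
  = 14.8842 · 0.4518 / 0.0064
  = 1050.73
Design effect: 1.5 × 1050.73 = 1576.09.
Adjust for 61% response: 1576.09 / 0.61 = 2583.76.
Round up → n = 2584 per group.

n = 2584 per group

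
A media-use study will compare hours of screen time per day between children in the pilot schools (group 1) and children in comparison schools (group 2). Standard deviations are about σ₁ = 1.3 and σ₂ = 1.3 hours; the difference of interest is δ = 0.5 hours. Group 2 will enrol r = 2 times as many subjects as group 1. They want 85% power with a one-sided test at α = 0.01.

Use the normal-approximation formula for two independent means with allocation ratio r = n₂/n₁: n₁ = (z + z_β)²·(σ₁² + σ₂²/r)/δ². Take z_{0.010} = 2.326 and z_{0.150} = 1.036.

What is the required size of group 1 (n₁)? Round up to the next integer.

n₁ = 115

n₁ = (z_α + z_β)² · (σ₁² + σ₂²/r) / δ²
   = (2.326 + 1.036)² · (1.3² + 1.3²/2) / 0.5²
   = 11.3030 · (1.69 + 0.845) / 0.25
   = 11.3030 · 2.535 / 0.25
   = 114.61
Round up → n₁ = 115; n₂ = r·n₁ = 2 × 115 = 230.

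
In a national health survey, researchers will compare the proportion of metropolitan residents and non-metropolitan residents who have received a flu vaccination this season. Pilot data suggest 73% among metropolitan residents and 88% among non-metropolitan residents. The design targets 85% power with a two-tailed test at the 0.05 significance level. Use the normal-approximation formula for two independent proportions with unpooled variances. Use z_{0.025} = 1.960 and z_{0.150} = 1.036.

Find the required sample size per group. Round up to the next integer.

n = (z_{α/2} + z_β)² · [p₁(1−p₁) + p₂(1−p₂)] / (p₁ − p₂)²
  = (1.960 + 1.036)² · (0.73·0.27 + 0.88·0.12) / (-0.15)²
  = (2.996)² · (0.1971 + 0.1056) / 0.0225
  = 8.9760 · 0.3027 / 0.0225
  = 120.76
Round up → n = 121 per group.

n = 121 per group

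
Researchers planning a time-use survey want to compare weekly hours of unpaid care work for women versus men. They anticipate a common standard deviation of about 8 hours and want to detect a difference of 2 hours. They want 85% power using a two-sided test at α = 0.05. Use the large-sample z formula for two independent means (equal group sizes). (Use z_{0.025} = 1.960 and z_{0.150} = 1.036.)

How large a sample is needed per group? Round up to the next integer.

n = (z_{α/2} + z_β)² · (σ₁² + σ₂²) / δ²
  = (1.960 + 1.036)² · (2·8² = 128) / 2²
  = 8.9760 · 128 / 4
  = 287.23
Round up → n = 288 per group.

n = 288 per group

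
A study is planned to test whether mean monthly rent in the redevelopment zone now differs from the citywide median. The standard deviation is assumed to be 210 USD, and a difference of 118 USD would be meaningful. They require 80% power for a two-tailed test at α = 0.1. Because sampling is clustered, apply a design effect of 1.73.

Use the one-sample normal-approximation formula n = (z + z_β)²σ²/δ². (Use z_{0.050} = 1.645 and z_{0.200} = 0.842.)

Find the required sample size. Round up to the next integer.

n = 34

n = (z_{α/2} + z_β)² · σ² / δ²
  = (1.645 + 0.842)² · 210² / 118²
  = 6.1852 · 44100 / 13924
  = 19.59
Design effect: 1.73 × 19.59 = 33.89.
Round up → n = 34.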